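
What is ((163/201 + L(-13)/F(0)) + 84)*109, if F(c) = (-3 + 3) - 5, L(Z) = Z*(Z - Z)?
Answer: 1858123/201 ≈ 9244.4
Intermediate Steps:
L(Z) = 0 (L(Z) = Z*0 = 0)
F(c) = -5 (F(c) = 0 - 5 = -5)
((163/201 + L(-13)/F(0)) + 84)*109 = ((163/201 + 0/(-5)) + 84)*109 = ((163*(1/201) + 0*(-⅕)) + 84)*109 = ((163/201 + 0) + 84)*109 = (163/201 + 84)*109 = (17047/201)*109 = 1858123/201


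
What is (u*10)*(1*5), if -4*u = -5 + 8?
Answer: -75/2 ≈ -37.500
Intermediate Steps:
u = -¾ (u = -(-5 + 8)/4 = -¼*3 = -¾ ≈ -0.75000)
(u*10)*(1*5) = (-¾*10)*(1*5) = -15/2*5 = -75/2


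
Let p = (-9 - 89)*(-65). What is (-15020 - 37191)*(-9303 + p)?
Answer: 153134863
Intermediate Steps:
p = 6370 (p = -98*(-65) = 6370)
(-15020 - 37191)*(-9303 + p) = (-15020 - 37191)*(-9303 + 6370) = -52211*(-2933) = 153134863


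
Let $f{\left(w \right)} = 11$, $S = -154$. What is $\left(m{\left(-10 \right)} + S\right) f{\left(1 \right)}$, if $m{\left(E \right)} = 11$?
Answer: $-1573$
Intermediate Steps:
$\left(m{\left(-10 \right)} + S\right) f{\left(1 \right)} = \left(11 - 154\right) 11 = \left(-143\right) 11 = -1573$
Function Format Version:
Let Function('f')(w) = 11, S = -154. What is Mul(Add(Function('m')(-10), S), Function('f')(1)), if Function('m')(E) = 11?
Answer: -1573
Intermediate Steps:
Mul(Add(Function('m')(-10), S), Function('f')(1)) = Mul(Add(11, -154), 11) = Mul(-143, 11) = -1573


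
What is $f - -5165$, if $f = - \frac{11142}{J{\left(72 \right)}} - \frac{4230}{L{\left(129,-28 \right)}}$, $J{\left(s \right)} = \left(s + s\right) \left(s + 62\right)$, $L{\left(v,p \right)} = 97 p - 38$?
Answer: $\frac{847299853}{164016} \approx 5166.0$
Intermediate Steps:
$L{\left(v,p \right)} = -38 + 97 p$
$J{\left(s \right)} = 2 s \left(62 + s\right)$
$f = \frac{157213}{164016}$ ($f = - \frac{11142}{2 \cdot 72 \left(62 + 72\right)} - \frac{4230}{-38 + 97 \left(-28\right)} = - \frac{11142}{2 \cdot 72 \cdot 134} - \frac{4230}{-38 - 2716} = - \frac{11142}{19296} - \frac{4230}{-2754} = \left(-11142\right) \frac{1}{19296} - - \frac{235}{153} = - \frac{619}{1072} + \frac{235}{153} = \frac{157213}{164016} \approx 0.95852$)
$f - -5165 = \frac{157213}{164016} - -5165 = \frac{157213}{164016} + \left(5184 - 19\right) = \frac{157213}{164016} + 5165 = \frac{847299853}{164016}$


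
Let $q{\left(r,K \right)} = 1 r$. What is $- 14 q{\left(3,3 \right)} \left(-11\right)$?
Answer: $462$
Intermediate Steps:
$q{\left(r,K \right)} = r$
$- 14 q{\left(3,3 \right)} \left(-11\right) = \left(-14\right) 3 \left(-11\right) = \left(-42\right) \left(-11\right) = 462$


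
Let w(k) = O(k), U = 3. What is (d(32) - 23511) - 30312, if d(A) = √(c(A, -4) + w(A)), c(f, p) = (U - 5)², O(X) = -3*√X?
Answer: -53823 + 2*√(1 - 3*√2) ≈ -53823.0 + 3.6015*I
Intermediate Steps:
c(f, p) = 4 (c(f, p) = (3 - 5)² = (-2)² = 4)
w(k) = -3*√k
d(A) = √(4 - 3*√A)
(d(32) - 23511) - 30312 = (√(4 - 12*√2) - 23511) - 30312 = (-23511 + √(4 - 12*√2)) - 30312 = -53823 + √(4 - 12*√2)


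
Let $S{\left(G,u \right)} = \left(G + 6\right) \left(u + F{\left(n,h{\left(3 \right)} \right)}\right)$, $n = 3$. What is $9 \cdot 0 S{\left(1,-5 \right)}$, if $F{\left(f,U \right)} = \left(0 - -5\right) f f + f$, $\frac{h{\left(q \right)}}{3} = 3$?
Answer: $0$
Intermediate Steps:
$h{\left(q \right)} = 9$ ($h{\left(q \right)} = 3 \cdot 3 = 9$)
$F{\left(f,U \right)} = f + 5 f^{2}$ ($F{\left(f,U \right)} = \left(0 + 5\right) f f + f = 5 f f + f = 5 f^{2} + f = f + 5 f^{2}$)
$S{\left(G,u \right)} = \left(6 + G\right) \left(48 + u\right)$ ($S{\left(G,u \right)} = \left(G + 6\right) \left(u + 3 \left(1 + 5 \cdot 3\right)\right) = \left(6 + G\right) \left(u + 3 \left(1 + 15\right)\right) = \left(6 + G\right) \left(u + 3 \cdot 16\right) = \left(6 + G\right) \left(u + 48\right) = \left(6 + G\right) \left(48 + u\right)$)
$9 \cdot 0 S{\left(1,-5 \right)} = 9 \cdot 0 \left(288 + 6 \left(-5\right) + 48 \cdot 1 + 1 \left(-5\right)\right) = 0 \left(288 - 30 + 48 - 5\right) = 0 \cdot 301 = 0$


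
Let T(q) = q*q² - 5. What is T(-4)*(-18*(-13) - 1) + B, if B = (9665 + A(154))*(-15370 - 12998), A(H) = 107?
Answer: -277228173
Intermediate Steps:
T(q) = -5 + q³ (T(q) = q³ - 5 = -5 + q³)
B = -277212096 (B = (9665 + 107)*(-15370 - 12998) = 9772*(-28368) = -277212096)
T(-4)*(-18*(-13) - 1) + B = (-5 + (-4)³)*(-18*(-13) - 1) - 277212096 = (-5 - 64)*(234 - 1) - 277212096 = -69*233 - 277212096 = -16077 - 277212096 = -277228173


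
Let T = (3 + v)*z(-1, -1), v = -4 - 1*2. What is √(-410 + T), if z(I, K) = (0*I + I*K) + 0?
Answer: I*√413 ≈ 20.322*I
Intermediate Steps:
z(I, K) = I*K (z(I, K) = (0 + I*K) + 0 = I*K + 0 = I*K)
v = -6 (v = -4 - 2 = -6)
T = -3 (T = (3 - 6)*(-1*(-1)) = -3*1 = -3)
√(-410 + T) = √(-410 - 3) = √(-413) = I*√413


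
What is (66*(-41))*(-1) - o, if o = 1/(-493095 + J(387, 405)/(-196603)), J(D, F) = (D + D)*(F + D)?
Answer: 23848364063951/8813142663 ≈ 2706.0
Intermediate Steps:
J(D, F) = 2*D*(D + F) (J(D, F) = (2*D)*(D + F) = 2*D*(D + F))
o = -17873/8813142663 (o = 1/(-493095 + (2*387*(387 + 405))/(-196603)) = 1/(-493095 + (2*387*792)*(-1/196603)) = 1/(-493095 + 613008*(-1/196603)) = 1/(-493095 - 55728/17873) = 1/(-8813142663/17873) = -17873/8813142663 ≈ -2.0280e-6)
(66*(-41))*(-1) - o = (66*(-41))*(-1) - 1*(-17873/8813142663) = -2706*(-1) + 17873/8813142663 = 2706 + 17873/8813142663 = 23848364063951/8813142663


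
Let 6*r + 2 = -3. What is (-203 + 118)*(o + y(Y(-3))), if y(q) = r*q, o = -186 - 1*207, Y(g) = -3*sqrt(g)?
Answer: 33405 - 425*I*sqrt(3)/2 ≈ 33405.0 - 368.06*I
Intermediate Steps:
r = -5/6 (r = -1/3 + (1/6)*(-3) = -1/3 - 1/2 = -5/6 ≈ -0.83333)
o = -393 (o = -186 - 207 = -393)
y(q) = -5*q/6
(-203 + 118)*(o + y(Y(-3))) = (-203 + 118)*(-393 - (-5)*sqrt(-3)/2) = -85*(-393 - (-5)*I*sqrt(3)/2) = -85*(-393 + 5*I*sqrt(3)/2) = 33405 - 425*I*sqrt(3)/2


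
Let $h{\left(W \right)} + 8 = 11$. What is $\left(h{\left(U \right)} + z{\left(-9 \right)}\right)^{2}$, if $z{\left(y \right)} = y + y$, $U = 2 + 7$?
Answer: $225$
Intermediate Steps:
$U = 9$
$h{\left(W \right)} = 3$ ($h{\left(W \right)} = -8 + 11 = 3$)
$z{\left(y \right)} = 2 y$
$\left(h{\left(U \right)} + z{\left(-9 \right)}\right)^{2} = \left(3 + 2 \left(-9\right)\right)^{2} = \left(3 - 18\right)^{2} = \left(-15\right)^{2} = 225$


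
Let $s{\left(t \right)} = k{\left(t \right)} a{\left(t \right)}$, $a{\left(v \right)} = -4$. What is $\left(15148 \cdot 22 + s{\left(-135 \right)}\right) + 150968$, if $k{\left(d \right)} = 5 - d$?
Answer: $483664$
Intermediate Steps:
$s{\left(t \right)} = -20 + 4 t$ ($s{\left(t \right)} = \left(5 - t\right) \left(-4\right) = -20 + 4 t$)
$\left(15148 \cdot 22 + s{\left(-135 \right)}\right) + 150968 = \left(15148 \cdot 22 + \left(-20 + 4 \left(-135\right)\right)\right) + 150968 = \left(333256 - 560\right) + 150968 = 332696 + 150968 = 483664$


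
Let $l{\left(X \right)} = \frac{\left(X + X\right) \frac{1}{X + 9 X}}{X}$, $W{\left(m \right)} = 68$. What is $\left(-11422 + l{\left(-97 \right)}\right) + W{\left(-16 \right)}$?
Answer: $- \frac{5506691}{485} \approx -11354.0$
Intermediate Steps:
$l{\left(X \right)} = \frac{1}{5 X}$ ($l{\left(X \right)} = \frac{2 X \frac{1}{10 X}}{X} = \frac{1}{5 X}$)
$\left(-11422 + l{\left(-97 \right)}\right) + W{\left(-16 \right)} = \left(-11422 + \frac{1}{5 \left(-97\right)}\right) + 68 = \left(-11422 + \frac{1}{5} \left(- \frac{1}{97}\right)\right) + 68 = \left(-11422 - \frac{1}{485}\right) + 68 = - \frac{5539671}{485} + 68 = - \frac{5506691}{485}$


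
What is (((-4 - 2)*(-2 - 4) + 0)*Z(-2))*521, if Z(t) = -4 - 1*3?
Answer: -131292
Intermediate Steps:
Z(t) = -7 (Z(t) = -4 - 3 = -7)
(((-4 - 2)*(-2 - 4) + 0)*Z(-2))*521 = (((-4 - 2)*(-2 - 4) + 0)*(-7))*521 = ((-6*(-6) + 0)*(-7))*521 = ((36 + 0)*(-7))*521 = (36*(-7))*521 = -252*521 = -131292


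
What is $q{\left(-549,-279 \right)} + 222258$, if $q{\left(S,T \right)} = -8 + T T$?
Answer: $300091$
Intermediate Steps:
$q{\left(S,T \right)} = -8 + T^{2}$
$q{\left(-549,-279 \right)} + 222258 = \left(-8 + \left(-279\right)^{2}\right) + 222258 = \left(-8 + 77841\right) + 222258 = 77833 + 222258 = 300091$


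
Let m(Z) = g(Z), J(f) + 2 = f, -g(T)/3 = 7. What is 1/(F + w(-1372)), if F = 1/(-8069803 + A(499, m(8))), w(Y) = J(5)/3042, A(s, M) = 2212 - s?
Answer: 2045260815/2016769 ≈ 1014.1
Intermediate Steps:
g(T) = -21 (g(T) = -3*7 = -21)
J(f) = -2 + f
m(Z) = -21
w(Y) = 1/1014 (w(Y) = (-2 + 5)/3042 = 3*(1/3042) = 1/1014)
F = -1/8068090 (F = 1/(-8069803 + (2212 - 1*499)) = 1/(-8069803 + (2212 - 499)) = 1/(-8069803 + 1713) = 1/(-8068090) = -1/8068090 ≈ -1.2395e-7)
1/(F + w(-1372)) = 1/(-1/8068090 + 1/1014) = 1/(2016769/2045260815) = 2045260815/2016769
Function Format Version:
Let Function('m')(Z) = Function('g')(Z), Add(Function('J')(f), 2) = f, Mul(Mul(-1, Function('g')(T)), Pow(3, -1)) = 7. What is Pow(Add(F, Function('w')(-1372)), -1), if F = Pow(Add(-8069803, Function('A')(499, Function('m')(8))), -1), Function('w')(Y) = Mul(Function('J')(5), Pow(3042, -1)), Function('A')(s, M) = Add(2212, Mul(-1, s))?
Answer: Rational(2045260815, 2016769) ≈ 1014.1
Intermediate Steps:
Function('g')(T) = -21 (Function('g')(T) = Mul(-3, 7) = -21)
Function('J')(f) = Add(-2, f)
Function('m')(Z) = -21
Function('w')(Y) = Rational(1, 1014) (Function('w')(Y) = Mul(Add(-2, 5), Pow(3042, -1)) = Mul(3, Rational(1, 3042)) = Rational(1, 1014))
F = Rational(-1, 8068090) (F = Pow(Add(-8069803, Add(2212, Mul(-1, 499))), -1) = Pow(Add(-8069803, Add(2212, -499)), -1) = Pow(Add(-8069803, 1713), -1) = Pow(-8068090, -1) = Rational(-1, 8068090) ≈ -1.2395e-7)
Pow(Add(F, Function('w')(-1372)), -1) = Pow(Add(Rational(-1, 8068090), Rational(1, 1014)), -1) = Pow(Rational(2016769, 2045260815), -1) = Rational(2045260815, 2016769)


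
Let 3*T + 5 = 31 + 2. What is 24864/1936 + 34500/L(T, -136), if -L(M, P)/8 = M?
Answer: -3043851/6776 ≈ -449.21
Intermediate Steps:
T = 28/3 (T = -5/3 + (31 + 2)/3 = -5/3 + (⅓)*33 = -5/3 + 11 = 28/3 ≈ 9.3333)
L(M, P) = -8*M
24864/1936 + 34500/L(T, -136) = 24864/1936 + 34500/((-8*28/3)) = 24864*(1/1936) + 34500/(-224/3) = 1554/121 + 34500*(-3/224) = 1554/121 - 25875/56 = -3043851/6776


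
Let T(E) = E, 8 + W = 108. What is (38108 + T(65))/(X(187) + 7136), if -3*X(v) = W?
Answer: 114519/21308 ≈ 5.3745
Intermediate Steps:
W = 100 (W = -8 + 108 = 100)
X(v) = -100/3 (X(v) = -⅓*100 = -100/3)
(38108 + T(65))/(X(187) + 7136) = (38108 + 65)/(-100/3 + 7136) = 38173/(21308/3) = 38173*(3/21308) = 114519/21308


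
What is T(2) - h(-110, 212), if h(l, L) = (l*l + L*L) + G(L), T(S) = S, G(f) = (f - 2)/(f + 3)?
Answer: -2452848/43 ≈ -57043.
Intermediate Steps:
G(f) = (-2 + f)/(3 + f)
h(l, L) = L² + l² + (-2 + L)/(3 + L) (h(l, L) = (l*l + L*L) + (-2 + L)/(3 + L) = (l² + L²) + (-2 + L)/(3 + L) = (L² + l²) + (-2 + L)/(3 + L) = L² + l² + (-2 + L)/(3 + L))
T(2) - h(-110, 212) = 2 - (-2 + 212 + (3 + 212)*(212² + (-110)²))/(3 + 212) = 2 - (-2 + 212 + 215*(44944 + 12100))/215 = 2 - (-2 + 212 + 215*57044)/215 = 2 - (-2 + 212 + 12264460)/215 = 2 - 12264670/215 = 2 - 1*2452934/43 = 2 - 2452934/43 = -2452848/43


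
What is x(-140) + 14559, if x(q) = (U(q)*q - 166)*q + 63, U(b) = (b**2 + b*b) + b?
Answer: 765613862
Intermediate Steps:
U(b) = b + 2*b**2 (U(b) = (b**2 + b**2) + b = 2*b**2 + b = b + 2*b**2)
x(q) = 63 + q*(-166 + q**2*(1 + 2*q)) (x(q) = ((q*(1 + 2*q))*q - 166)*q + 63 = (q**2*(1 + 2*q) - 166)*q + 63 = (-166 + q**2*(1 + 2*q))*q + 63 = q*(-166 + q**2*(1 + 2*q)) + 63 = 63 + q*(-166 + q**2*(1 + 2*q)))
x(-140) + 14559 = (63 - 166*(-140) + (-140)**3*(1 + 2*(-140))) + 14559 = (63 + 23240 - 2744000*(1 - 280)) + 14559 = (63 + 23240 - 2744000*(-279)) + 14559 = (63 + 23240 + 765576000) + 14559 = 765599303 + 14559 = 765613862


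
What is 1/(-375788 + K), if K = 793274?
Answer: 1/417486 ≈ 2.3953e-6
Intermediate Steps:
1/(-375788 + K) = 1/(-375788 + 793274) = 1/417486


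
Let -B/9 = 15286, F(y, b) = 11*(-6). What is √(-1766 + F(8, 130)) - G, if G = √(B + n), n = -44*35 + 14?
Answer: 2*I*(√458 - 5*√1391) ≈ -330.16*I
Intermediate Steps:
F(y, b) = -66
B = -137574 (B = -9*15286 = -137574)
n = -1526 (n = -1540 + 14 = -1526)
G = 10*I*√1391 (G = √(-137574 - 1526) = √(-139100) = 10*I*√1391 ≈ 372.96*I)
√(-1766 + F(8, 130)) - G = √(-1766 - 66) - 10*I*√1391 = √(-1832) - 10*I*√1391 = 2*I*√458 - 10*I*√1391 = -10*I*√1391 + 2*I*√458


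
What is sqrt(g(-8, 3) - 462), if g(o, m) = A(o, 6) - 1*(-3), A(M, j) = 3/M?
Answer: 35*I*sqrt(6)/4 ≈ 21.433*I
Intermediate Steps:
g(o, m) = 3 + 3/o (g(o, m) = 3/o - 1*(-3) = 3/o + 3 = 3 + 3/o)
sqrt(g(-8, 3) - 462) = sqrt((3 + 3/(-8)) - 462) = sqrt((3 + 3*(-1/8)) - 462) = sqrt((3 - 3/8) - 462) = sqrt(21/8 - 462) = sqrt(-3675/8) = 35*I*sqrt(6)/4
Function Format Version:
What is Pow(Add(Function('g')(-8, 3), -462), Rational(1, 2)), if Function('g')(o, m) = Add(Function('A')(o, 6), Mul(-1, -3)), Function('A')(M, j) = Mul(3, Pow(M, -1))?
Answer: Mul(Rational(35, 4), I, Pow(6, Rational(1, 2))) ≈ Mul(21.433, I)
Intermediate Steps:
Function('g')(o, m) = Add(3, Mul(3, Pow(o, -1))) (Function('g')(o, m) = Add(Mul(3, Pow(o, -1)), Mul(-1, -3)) = Add(Mul(3, Pow(o, -1)), 3) = Add(3, Mul(3, Pow(o, -1))))
Pow(Add(Function('g')(-8, 3), -462), Rational(1, 2)) = Pow(Add(Add(3, Mul(3, Pow(-8, -1))), -462), Rational(1, 2)) = Pow(Add(Add(3, Mul(3, Rational(-1, 8))), -462), Rational(1, 2)) = Pow(Add(Add(3, Rational(-3, 8)), -462), Rational(1, 2)) = Pow(Add(Rational(21, 8), -462), Rational(1, 2)) = Pow(Rational(-3675, 8), Rational(1, 2)) = Mul(Rational(35, 4), I, Pow(6, Rational(1, 2)))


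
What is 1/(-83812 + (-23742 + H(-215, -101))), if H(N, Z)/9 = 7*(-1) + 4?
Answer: -1/107581 ≈ -9.2953e-6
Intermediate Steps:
H(N, Z) = -27 (H(N, Z) = 9*(7*(-1) + 4) = 9*(-7 + 4) = 9*(-3) = -27)
1/(-83812 + (-23742 + H(-215, -101))) = 1/(-83812 + (-23742 - 27)) = 1/(-83812 - 23769) = 1/(-107581) = -1/107581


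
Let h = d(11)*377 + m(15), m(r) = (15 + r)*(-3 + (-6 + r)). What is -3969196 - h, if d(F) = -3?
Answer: -3968245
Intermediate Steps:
m(r) = (-9 + r)*(15 + r) (m(r) = (15 + r)*(-9 + r) = (-9 + r)*(15 + r))
h = -951 (h = -3*377 + (-135 + 15**2 + 6*15) = -1131 + (-135 + 225 + 90) = -1131 + 180 = -951)
-3969196 - h = -3969196 - 1*(-951) = -3969196 + 951 = -3968245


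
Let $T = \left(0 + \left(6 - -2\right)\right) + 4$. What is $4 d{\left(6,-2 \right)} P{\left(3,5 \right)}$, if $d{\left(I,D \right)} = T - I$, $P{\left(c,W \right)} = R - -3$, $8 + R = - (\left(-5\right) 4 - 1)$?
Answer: $384$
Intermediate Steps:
$R = 13$ ($R = -8 - \left(\left(-5\right) 4 - 1\right) = -8 - \left(-20 - 1\right) = -8 - -21 = -8 + 21 = 13$)
$P{\left(c,W \right)} = 16$ ($P{\left(c,W \right)} = 13 - -3 = 13 + 3 = 16$)
$T = 12$ ($T = \left(0 + \left(6 + 2\right)\right) + 4 = \left(0 + 8\right) + 4 = 8 + 4 = 12$)
$d{\left(I,D \right)} = 12 - I$
$4 d{\left(6,-2 \right)} P{\left(3,5 \right)} = 4 \left(12 - 6\right) 16 = 4 \cdot 6 \cdot 16 = 24 \cdot 16 = 384$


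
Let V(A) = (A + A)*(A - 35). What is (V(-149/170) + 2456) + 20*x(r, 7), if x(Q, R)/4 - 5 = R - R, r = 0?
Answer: 42177951/14450 ≈ 2918.9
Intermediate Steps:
V(A) = 2*A*(-35 + A) (V(A) = (2*A)*(-35 + A) = 2*A*(-35 + A))
x(Q, R) = 20 (x(Q, R) = 20 + 4*(R - R) = 20 + 4*0 = 20 + 0 = 20)
(V(-149/170) + 2456) + 20*x(r, 7) = (2*(-149/170)*(-35 - 149/170) + 2456) + 20*20 = (2*(-149*1/170)*(-35 - 149*1/170) + 2456) + 400 = (2*(-149/170)*(-35 - 149/170) + 2456) + 400 = (2*(-149/170)*(-6099/170) + 2456) + 400 = (908751/14450 + 2456) + 400 = 36397951/14450 + 400 = 42177951/14450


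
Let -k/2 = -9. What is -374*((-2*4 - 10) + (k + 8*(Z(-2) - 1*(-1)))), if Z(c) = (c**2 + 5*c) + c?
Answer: 20944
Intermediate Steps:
k = 18 (k = -2*(-9) = 18)
Z(c) = c**2 + 6*c
-374*((-2*4 - 10) + (k + 8*(Z(-2) - 1*(-1)))) = -374*((-2*4 - 10) + (18 + 8*(-2*(6 - 2) - 1*(-1)))) = -374*((-8 - 10) + (18 + 8*(-2*4 + 1))) = -374*(-18 + (18 + 8*(-8 + 1))) = -374*(-18 + (18 + 8*(-7))) = -374*(-18 + (18 - 56)) = -374*(-18 - 38) = -374*(-56) = 20944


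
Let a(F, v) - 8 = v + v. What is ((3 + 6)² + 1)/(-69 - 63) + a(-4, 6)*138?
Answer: 182119/66 ≈ 2759.4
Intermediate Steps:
a(F, v) = 8 + 2*v (a(F, v) = 8 + (v + v) = 8 + 2*v)
((3 + 6)² + 1)/(-69 - 63) + a(-4, 6)*138 = ((3 + 6)² + 1)/(-69 - 63) + (8 + 2*6)*138 = (9² + 1)/(-132) + (8 + 12)*138 = (81 + 1)*(-1/132) + 20*138 = 82*(-1/132) + 2760 = -41/66 + 2760 = 182119/66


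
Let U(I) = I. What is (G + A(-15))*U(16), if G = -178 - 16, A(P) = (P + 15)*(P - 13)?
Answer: -3104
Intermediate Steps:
A(P) = (-13 + P)*(15 + P) (A(P) = (15 + P)*(-13 + P) = (-13 + P)*(15 + P))
G = -194
(G + A(-15))*U(16) = (-194 + (-195 + (-15)² + 2*(-15)))*16 = (-194 + (-195 + 225 - 30))*16 = (-194 + 0)*16 = -194*16 = -3104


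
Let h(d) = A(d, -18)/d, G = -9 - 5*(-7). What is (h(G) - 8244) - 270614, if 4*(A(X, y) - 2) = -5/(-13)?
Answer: -377015907/1352 ≈ -2.7886e+5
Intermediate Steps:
A(X, y) = 109/52 (A(X, y) = 2 + (-5/(-13))/4 = 2 + (-5*(-1/13))/4 = 2 + (1/4)*(5/13) = 2 + 5/52 = 109/52)
G = 26 (G = -9 + 35 = 26)
h(d) = 109/(52*d)
(h(G) - 8244) - 270614 = ((109/52)/26 - 8244) - 270614 = ((109/52)*(1/26) - 8244) - 270614 = (109/1352 - 8244) - 270614 = -11145779/1352 - 270614 = -377015907/1352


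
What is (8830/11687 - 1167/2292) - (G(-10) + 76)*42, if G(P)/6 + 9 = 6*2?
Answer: -35248970987/8928868 ≈ -3947.8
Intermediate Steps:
G(P) = 18 (G(P) = -54 + 6*(6*2) = -54 + 6*12 = -54 + 72 = 18)
(8830/11687 - 1167/2292) - (G(-10) + 76)*42 = (8830/11687 - 1167/2292) - (18 + 76)*42 = (8830*(1/11687) - 1167*1/2292) - 94*42 = (8830/11687 - 389/764) - 1*3948 = 2199877/8928868 - 3948 = -35248970987/8928868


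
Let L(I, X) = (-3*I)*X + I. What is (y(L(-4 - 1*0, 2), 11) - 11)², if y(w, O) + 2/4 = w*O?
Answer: 173889/4 ≈ 43472.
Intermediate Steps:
L(I, X) = I - 3*I*X (L(I, X) = -3*I*X + I = I - 3*I*X)
y(w, O) = -½ + O*w (y(w, O) = -½ + w*O = -½ + O*w)
(y(L(-4 - 1*0, 2), 11) - 11)² = ((-½ + 11*((-4 - 1*0)*(1 - 3*2))) - 11)² = ((-½ + 11*((-4 + 0)*(1 - 6))) - 11)² = ((-½ + 11*(-4*(-5))) - 11)² = ((-½ + 11*20) - 11)² = ((-½ + 220) - 11)² = (439/2 - 11)² = (417/2)² = 173889/4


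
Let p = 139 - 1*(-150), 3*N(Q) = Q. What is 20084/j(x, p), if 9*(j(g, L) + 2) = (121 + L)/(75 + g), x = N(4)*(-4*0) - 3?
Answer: -6507216/443 ≈ -14689.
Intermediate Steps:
N(Q) = Q/3
p = 289 (p = 139 + 150 = 289)
x = -3 (x = ((1/3)*4)*(-4*0) - 3 = (4/3)*0 - 3 = 0 - 3 = -3)
j(g, L) = -2 + (121 + L)/(9*(75 + g)) (j(g, L) = -2 + ((121 + L)/(75 + g))/9 = -2 + (121 + L)/(9*(75 + g)))
20084/j(x, p) = 20084/(((-1229 + 289 - 18*(-3))/(9*(75 - 3)))) = 20084/(((1/9)*(-1229 + 289 + 54)/72)) = 20084/(((1/9)*(1/72)*(-886))) = 20084/(-443/324) = 20084*(-324/443) = -6507216/443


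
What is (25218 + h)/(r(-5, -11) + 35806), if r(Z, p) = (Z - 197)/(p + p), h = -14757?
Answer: 115071/393967 ≈ 0.29208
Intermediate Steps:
r(Z, p) = (-197 + Z)/(2*p) (r(Z, p) = (-197 + Z)/((2*p)) = (-197 + Z)*(1/(2*p)) = (-197 + Z)/(2*p))
(25218 + h)/(r(-5, -11) + 35806) = (25218 - 14757)/((1/2)*(-197 - 5)/(-11) + 35806) = 10461/((1/2)*(-1/11)*(-202) + 35806) = 10461/(101/11 + 35806) = 10461/(393967/11) = 10461*(11/393967) = 115071/393967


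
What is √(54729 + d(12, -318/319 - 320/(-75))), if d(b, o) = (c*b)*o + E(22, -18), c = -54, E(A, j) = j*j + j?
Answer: 3*√14957783995/1595 ≈ 230.04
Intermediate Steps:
E(A, j) = j + j² (E(A, j) = j² + j = j + j²)
d(b, o) = 306 - 54*b*o (d(b, o) = (-54*b)*o - 18*(1 - 18) = -54*b*o - 18*(-17) = -54*b*o + 306 = 306 - 54*b*o)
√(54729 + d(12, -318/319 - 320/(-75))) = √(54729 + (306 - 54*12*(-318/319 - 320/(-75)))) = √(54729 + (306 - 54*12*(-318*1/319 - 320*(-1/75)))) = √(54729 + (306 - 54*12*(-318/319 + 64/15))) = √(54729 + (306 - 54*12*15646/4785)) = √(54729 + (306 - 3379536/1595)) = √(54729 - 2891466/1595) = √(84401289/1595) = 3*√14957783995/1595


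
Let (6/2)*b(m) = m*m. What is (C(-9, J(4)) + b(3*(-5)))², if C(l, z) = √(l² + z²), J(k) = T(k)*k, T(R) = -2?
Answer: (75 + √145)² ≈ 7576.2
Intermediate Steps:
J(k) = -2*k
b(m) = m²/3 (b(m) = (m*m)/3 = m²/3)
(C(-9, J(4)) + b(3*(-5)))² = (√((-9)² + (-2*4)²) + (3*(-5))²/3)² = (√(81 + (-8)²) + (⅓)*(-15)²)² = (√(81 + 64) + (⅓)*225)² = (√145 + 75)² = (75 + √145)²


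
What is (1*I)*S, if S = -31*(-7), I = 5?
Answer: 1085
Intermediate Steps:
S = 217
(1*I)*S = (1*5)*217 = 5*217 = 1085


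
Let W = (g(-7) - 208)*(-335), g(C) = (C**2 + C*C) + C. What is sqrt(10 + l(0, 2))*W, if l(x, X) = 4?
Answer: 39195*sqrt(14) ≈ 1.4665e+5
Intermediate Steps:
g(C) = C + 2*C**2 (g(C) = (C**2 + C**2) + C = 2*C**2 + C = C + 2*C**2)
W = 39195 (W = (-7*(1 + 2*(-7)) - 208)*(-335) = (-7*(1 - 14) - 208)*(-335) = (-7*(-13) - 208)*(-335) = (91 - 208)*(-335) = -117*(-335) = 39195)
sqrt(10 + l(0, 2))*W = sqrt(10 + 4)*39195 = sqrt(14)*39195 = 39195*sqrt(14)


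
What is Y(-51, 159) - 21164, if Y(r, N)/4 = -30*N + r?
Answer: -40448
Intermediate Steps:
Y(r, N) = -120*N + 4*r (Y(r, N) = 4*(-30*N + r) = 4*(r - 30*N) = -120*N + 4*r)
Y(-51, 159) - 21164 = (-120*159 + 4*(-51)) - 21164 = (-19080 - 204) - 21164 = -19284 - 21164 = -40448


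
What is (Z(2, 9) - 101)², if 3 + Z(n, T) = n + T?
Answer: 8649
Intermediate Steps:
Z(n, T) = -3 + T + n (Z(n, T) = -3 + (n + T) = -3 + (T + n) = -3 + T + n)
(Z(2, 9) - 101)² = ((-3 + 9 + 2) - 101)² = (8 - 101)² = (-93)² = 8649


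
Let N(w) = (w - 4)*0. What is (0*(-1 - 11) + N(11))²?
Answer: 0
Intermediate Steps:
N(w) = 0 (N(w) = (-4 + w)*0 = 0)
(0*(-1 - 11) + N(11))² = (0*(-1 - 11) + 0)² = (0*(-12) + 0)² = (0 + 0)² = 0² = 0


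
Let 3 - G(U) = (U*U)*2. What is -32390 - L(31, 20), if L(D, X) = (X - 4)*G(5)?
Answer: -31638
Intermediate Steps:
G(U) = 3 - 2*U**2 (G(U) = 3 - U*U*2 = 3 - U**2*2 = 3 - 2*U**2)
L(D, X) = 188 - 47*X (L(D, X) = (X - 4)*(3 - 2*5**2) = (-4 + X)*(3 - 2*25) = (-4 + X)*(3 - 50) = (-4 + X)*(-47) = 188 - 47*X)
-32390 - L(31, 20) = -32390 - (188 - 47*20) = -32390 - (188 - 940) = -32390 - 1*(-752) = -32390 + 752 = -31638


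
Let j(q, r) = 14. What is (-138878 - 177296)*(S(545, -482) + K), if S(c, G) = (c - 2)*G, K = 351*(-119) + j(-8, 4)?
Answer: 95952801694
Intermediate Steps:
K = -41755 (K = 351*(-119) + 14 = -41769 + 14 = -41755)
S(c, G) = G*(-2 + c) (S(c, G) = (-2 + c)*G = G*(-2 + c))
(-138878 - 177296)*(S(545, -482) + K) = (-138878 - 177296)*(-482*(-2 + 545) - 41755) = -316174*(-482*543 - 41755) = -316174*(-261726 - 41755) = -316174*(-303481) = 95952801694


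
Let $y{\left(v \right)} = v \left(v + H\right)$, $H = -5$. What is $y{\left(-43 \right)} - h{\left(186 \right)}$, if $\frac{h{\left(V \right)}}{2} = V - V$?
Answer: $2064$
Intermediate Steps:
$y{\left(v \right)} = v \left(-5 + v\right)$ ($y{\left(v \right)} = v \left(v - 5\right) = v \left(-5 + v\right)$)
$h{\left(V \right)} = 0$ ($h{\left(V \right)} = 2 \left(V - V\right) = 2 \cdot 0 = 0$)
$y{\left(-43 \right)} - h{\left(186 \right)} = - 43 \left(-5 - 43\right) - 0 = \left(-43\right) \left(-48\right) + 0 = 2064 + 0 = 2064$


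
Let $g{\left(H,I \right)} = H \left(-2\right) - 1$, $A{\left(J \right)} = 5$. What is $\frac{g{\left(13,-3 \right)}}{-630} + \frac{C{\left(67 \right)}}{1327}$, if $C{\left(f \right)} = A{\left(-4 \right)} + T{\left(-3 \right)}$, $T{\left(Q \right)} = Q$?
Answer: $\frac{4121}{92890} \approx 0.044364$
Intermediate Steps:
$g{\left(H,I \right)} = -1 - 2 H$ ($g{\left(H,I \right)} = - 2 H - 1 = -1 - 2 H$)
$C{\left(f \right)} = 2$ ($C{\left(f \right)} = 5 - 3 = 2$)
$\frac{g{\left(13,-3 \right)}}{-630} + \frac{C{\left(67 \right)}}{1327} = \frac{-1 - 26}{-630} + \frac{2}{1327} = \left(-1 - 26\right) \left(- \frac{1}{630}\right) + 2 \cdot \frac{1}{1327} = \left(-27\right) \left(- \frac{1}{630}\right) + \frac{2}{1327} = \frac{3}{70} + \frac{2}{1327} = \frac{4121}{92890}$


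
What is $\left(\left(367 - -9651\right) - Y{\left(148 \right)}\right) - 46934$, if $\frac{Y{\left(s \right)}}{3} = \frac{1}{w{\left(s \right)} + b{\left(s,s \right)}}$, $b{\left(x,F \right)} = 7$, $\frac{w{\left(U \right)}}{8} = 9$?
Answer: $- \frac{2916367}{79} \approx -36916.0$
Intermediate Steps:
$w{\left(U \right)} = 72$ ($w{\left(U \right)} = 8 \cdot 9 = 72$)
$Y{\left(s \right)} = \frac{3}{79}$ ($Y{\left(s \right)} = \frac{3}{72 + 7} = \frac{3}{79}$)
$\left(\left(367 - -9651\right) - Y{\left(148 \right)}\right) - 46934 = \left(\left(367 - -9651\right) - \frac{3}{79}\right) - 46934 = \left(\left(367 + 9651\right) - \frac{3}{79}\right) - 46934 = \left(10018 - \frac{3}{79}\right) - 46934 = \frac{791419}{79} - 46934 = - \frac{2916367}{79}$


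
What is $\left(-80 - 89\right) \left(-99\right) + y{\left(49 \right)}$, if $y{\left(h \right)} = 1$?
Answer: $16732$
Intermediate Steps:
$\left(-80 - 89\right) \left(-99\right) + y{\left(49 \right)} = \left(-80 - 89\right) \left(-99\right) + 1 = \left(-169\right) \left(-99\right) + 1 = 16731 + 1 = 16732$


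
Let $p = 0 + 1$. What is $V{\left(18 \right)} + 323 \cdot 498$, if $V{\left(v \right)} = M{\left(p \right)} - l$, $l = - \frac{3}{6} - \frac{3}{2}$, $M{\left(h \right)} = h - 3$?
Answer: $160854$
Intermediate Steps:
$p = 1$
$M{\left(h \right)} = -3 + h$
$l = -2$ ($l = \left(-3\right) \frac{1}{6} - \frac{3}{2} = - \frac{1}{2} - \frac{3}{2} = -2$)
$V{\left(v \right)} = 0$ ($V{\left(v \right)} = \left(-3 + 1\right) - -2 = -2 + 2 = 0$)
$V{\left(18 \right)} + 323 \cdot 498 = 0 + 323 \cdot 498 = 0 + 160854 = 160854$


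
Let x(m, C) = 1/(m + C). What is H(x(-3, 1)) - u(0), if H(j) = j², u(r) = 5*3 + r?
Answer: -59/4 ≈ -14.750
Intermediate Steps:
u(r) = 15 + r
x(m, C) = 1/(C + m)
H(x(-3, 1)) - u(0) = (1/(1 - 3))² - (15 + 0) = (1/(-2))² - 1*15 = (-½)² - 15 = ¼ - 15 = -59/4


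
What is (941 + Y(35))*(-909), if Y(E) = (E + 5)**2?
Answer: -2309769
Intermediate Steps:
Y(E) = (5 + E)**2
(941 + Y(35))*(-909) = (941 + (5 + 35)**2)*(-909) = (941 + 40**2)*(-909) = (941 + 1600)*(-909) = 2541*(-909) = -2309769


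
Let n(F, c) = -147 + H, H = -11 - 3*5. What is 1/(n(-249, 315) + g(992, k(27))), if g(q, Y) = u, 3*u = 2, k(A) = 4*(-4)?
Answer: -3/517 ≈ -0.0058027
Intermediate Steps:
k(A) = -16
u = ⅔ (u = (⅓)*2 = ⅔ ≈ 0.66667)
H = -26 (H = -11 - 15 = -26)
g(q, Y) = ⅔
n(F, c) = -173 (n(F, c) = -147 - 26 = -173)
1/(n(-249, 315) + g(992, k(27))) = 1/(-173 + ⅔) = 1/(-517/3) = -3/517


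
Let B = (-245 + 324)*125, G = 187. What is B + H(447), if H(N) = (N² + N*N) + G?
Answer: 409680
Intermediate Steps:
H(N) = 187 + 2*N² (H(N) = (N² + N*N) + 187 = (N² + N²) + 187 = 2*N² + 187 = 187 + 2*N²)
B = 9875 (B = 79*125 = 9875)
B + H(447) = 9875 + (187 + 2*447²) = 9875 + (187 + 2*199809) = 9875 + (187 + 399618) = 9875 + 399805 = 409680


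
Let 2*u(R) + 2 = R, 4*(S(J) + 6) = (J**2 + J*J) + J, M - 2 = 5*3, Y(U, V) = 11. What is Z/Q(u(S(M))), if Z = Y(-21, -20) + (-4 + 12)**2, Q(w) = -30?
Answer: -5/2 ≈ -2.5000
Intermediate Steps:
M = 17 (M = 2 + 5*3 = 2 + 15 = 17)
S(J) = -6 + J**2/2 + J/4 (S(J) = -6 + ((J**2 + J*J) + J)/4 = -6 + ((J**2 + J**2) + J)/4 = -6 + (2*J**2 + J)/4 = -6 + (J + 2*J**2)/4 = -6 + (J**2/2 + J/4) = -6 + J**2/2 + J/4)
u(R) = -1 + R/2
Z = 75 (Z = 11 + (-4 + 12)**2 = 11 + 8**2 = 11 + 64 = 75)
Z/Q(u(S(M))) = 75/(-30) = 75*(-1/30) = -5/2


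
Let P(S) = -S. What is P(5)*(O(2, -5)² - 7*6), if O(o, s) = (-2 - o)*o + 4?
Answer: 130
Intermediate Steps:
O(o, s) = 4 + o*(-2 - o) (O(o, s) = o*(-2 - o) + 4 = 4 + o*(-2 - o))
P(5)*(O(2, -5)² - 7*6) = (-1*5)*((4 - 1*2² - 2*2)² - 7*6) = -5*((4 - 1*4 - 4)² - 42) = -5*((4 - 4 - 4)² - 42) = -5*((-4)² - 42) = -5*(16 - 42) = -5*(-26) = 130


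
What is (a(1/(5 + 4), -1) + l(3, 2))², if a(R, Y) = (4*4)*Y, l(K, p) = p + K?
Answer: 121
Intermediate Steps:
l(K, p) = K + p
a(R, Y) = 16*Y
(a(1/(5 + 4), -1) + l(3, 2))² = (16*(-1) + (3 + 2))² = (-16 + 5)² = (-11)² = 121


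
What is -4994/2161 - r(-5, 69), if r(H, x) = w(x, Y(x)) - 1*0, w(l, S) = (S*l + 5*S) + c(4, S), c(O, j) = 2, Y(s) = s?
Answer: -11043382/2161 ≈ -5110.3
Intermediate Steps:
w(l, S) = 2 + 5*S + S*l (w(l, S) = (S*l + 5*S) + 2 = (5*S + S*l) + 2 = 2 + 5*S + S*l)
r(H, x) = 2 + x**2 + 5*x (r(H, x) = (2 + 5*x + x*x) - 1*0 = (2 + 5*x + x**2) + 0 = (2 + x**2 + 5*x) + 0 = 2 + x**2 + 5*x)
-4994/2161 - r(-5, 69) = -4994/2161 - (2 + 69**2 + 5*69) = -4994*1/2161 - (2 + 4761 + 345) = -4994/2161 - 1*5108 = -4994/2161 - 5108 = -11043382/2161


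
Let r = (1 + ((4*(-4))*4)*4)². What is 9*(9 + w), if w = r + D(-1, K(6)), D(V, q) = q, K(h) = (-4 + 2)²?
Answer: 585342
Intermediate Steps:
K(h) = 4 (K(h) = (-2)² = 4)
r = 65025 (r = (1 - 16*4*4)² = (1 - 64*4)² = (1 - 256)² = (-255)² = 65025)
w = 65029 (w = 65025 + 4 = 65029)
9*(9 + w) = 9*(9 + 65029) = 9*65038 = 585342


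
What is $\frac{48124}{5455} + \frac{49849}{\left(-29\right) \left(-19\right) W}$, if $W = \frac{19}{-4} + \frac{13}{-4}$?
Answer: $- \frac{59795703}{24045640} \approx -2.4868$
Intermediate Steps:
$W = -8$ ($W = 19 \left(- \frac{1}{4}\right) + 13 \left(- \frac{1}{4}\right) = - \frac{19}{4} - \frac{13}{4} = -8$)
$\frac{48124}{5455} + \frac{49849}{\left(-29\right) \left(-19\right) W} = \frac{48124}{5455} + \frac{49849}{\left(-29\right) \left(-19\right) \left(-8\right)} = 48124 \cdot \frac{1}{5455} + \frac{49849}{551 \left(-8\right)} = \frac{48124}{5455} + \frac{49849}{-4408} = \frac{48124}{5455} + 49849 \left(- \frac{1}{4408}\right) = \frac{48124}{5455} - \frac{49849}{4408} = - \frac{59795703}{24045640}$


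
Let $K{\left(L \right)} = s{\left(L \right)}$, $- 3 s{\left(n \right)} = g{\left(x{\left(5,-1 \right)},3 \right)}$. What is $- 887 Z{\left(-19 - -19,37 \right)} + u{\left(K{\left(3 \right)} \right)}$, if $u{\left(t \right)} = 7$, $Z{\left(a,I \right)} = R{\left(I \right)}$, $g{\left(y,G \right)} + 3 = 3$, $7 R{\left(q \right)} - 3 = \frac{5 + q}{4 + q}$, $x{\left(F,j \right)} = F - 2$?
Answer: $- \frac{144346}{287} \approx -502.95$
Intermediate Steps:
$x{\left(F,j \right)} = -2 + F$ ($x{\left(F,j \right)} = F - 2 = -2 + F$)
$R{\left(q \right)} = \frac{3}{7} + \frac{5 + q}{7 \left(4 + q\right)}$ ($R{\left(q \right)} = \frac{3}{7} + \frac{\left(5 + q\right) \frac{1}{4 + q}}{7} = \frac{3}{7} + \frac{\frac{1}{4 + q} \left(5 + q\right)}{7} = \frac{3}{7} + \frac{5 + q}{7 \left(4 + q\right)}$)
$g{\left(y,G \right)} = 0$ ($g{\left(y,G \right)} = -3 + 3 = 0$)
$s{\left(n \right)} = 0$ ($s{\left(n \right)} = \left(- \frac{1}{3}\right) 0 = 0$)
$Z{\left(a,I \right)} = \frac{17 + 4 I}{7 \left(4 + I\right)}$
$K{\left(L \right)} = 0$
$- 887 Z{\left(-19 - -19,37 \right)} + u{\left(K{\left(3 \right)} \right)} = - 887 \frac{17 + 4 \cdot 37}{7 \left(4 + 37\right)} + 7 = - 887 \frac{17 + 148}{7 \cdot 41} + 7 = - 887 \cdot \frac{1}{7} \cdot \frac{1}{41} \cdot 165 + 7 = \left(-887\right) \frac{165}{287} + 7 = - \frac{146355}{287} + 7 = - \frac{144346}{287}$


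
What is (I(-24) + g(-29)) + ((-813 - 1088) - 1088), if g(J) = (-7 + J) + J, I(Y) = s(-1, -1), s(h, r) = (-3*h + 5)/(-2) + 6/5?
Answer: -15284/5 ≈ -3056.8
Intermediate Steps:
s(h, r) = -13/10 + 3*h/2 (s(h, r) = (5 - 3*h)*(-½) + 6*(⅕) = (-5/2 + 3*h/2) + 6/5 = -13/10 + 3*h/2)
I(Y) = -14/5 (I(Y) = -13/10 + (3/2)*(-1) = -13/10 - 3/2 = -14/5)
g(J) = -7 + 2*J
(I(-24) + g(-29)) + ((-813 - 1088) - 1088) = (-14/5 + (-7 + 2*(-29))) + ((-813 - 1088) - 1088) = (-14/5 + (-7 - 58)) + (-1901 - 1088) = (-14/5 - 65) - 2989 = -339/5 - 2989 = -15284/5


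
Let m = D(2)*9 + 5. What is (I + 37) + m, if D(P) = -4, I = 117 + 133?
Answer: 256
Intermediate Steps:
I = 250
m = -31 (m = -4*9 + 5 = -36 + 5 = -31)
(I + 37) + m = (250 + 37) - 31 = 287 - 31 = 256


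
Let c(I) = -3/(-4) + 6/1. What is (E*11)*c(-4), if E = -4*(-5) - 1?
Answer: 5643/4 ≈ 1410.8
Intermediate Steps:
E = 19 (E = 20 - 1 = 19)
c(I) = 27/4 (c(I) = -3*(-¼) + 6*1 = ¾ + 6 = 27/4)
(E*11)*c(-4) = (19*11)*(27/4) = 209*(27/4) = 5643/4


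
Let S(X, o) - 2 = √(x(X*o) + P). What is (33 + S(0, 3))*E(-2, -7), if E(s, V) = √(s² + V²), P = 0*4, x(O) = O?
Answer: 35*√53 ≈ 254.80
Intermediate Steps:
P = 0
E(s, V) = √(V² + s²)
S(X, o) = 2 + √(X*o) (S(X, o) = 2 + √(X*o + 0) = 2 + √(X*o))
(33 + S(0, 3))*E(-2, -7) = (33 + (2 + √(0*3)))*√((-7)² + (-2)²) = (33 + (2 + √0))*√(49 + 4) = (33 + (2 + 0))*√53 = (33 + 2)*√53 = 35*√53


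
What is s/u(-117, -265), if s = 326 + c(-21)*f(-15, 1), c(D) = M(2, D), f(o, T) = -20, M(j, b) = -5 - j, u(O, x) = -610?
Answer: -233/305 ≈ -0.76393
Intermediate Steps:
c(D) = -7 (c(D) = -5 - 1*2 = -5 - 2 = -7)
s = 466 (s = 326 - 7*(-20) = 326 + 140 = 466)
s/u(-117, -265) = 466/(-610) = 466*(-1/610) = -233/305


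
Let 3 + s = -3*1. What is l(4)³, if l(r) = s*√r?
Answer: -1728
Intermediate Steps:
s = -6 (s = -3 - 3*1 = -3 - 3 = -6)
l(r) = -6*√r
l(4)³ = (-6*√4)³ = (-6*2)³ = (-12)³ = -1728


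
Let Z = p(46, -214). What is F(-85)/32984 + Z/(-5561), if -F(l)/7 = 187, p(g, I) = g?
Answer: -1256659/26203432 ≈ -0.047958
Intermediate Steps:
F(l) = -1309 (F(l) = -7*187 = -1309)
Z = 46
F(-85)/32984 + Z/(-5561) = -1309/32984 + 46/(-5561) = -1309*1/32984 + 46*(-1/5561) = -187/4712 - 46/5561 = -1256659/26203432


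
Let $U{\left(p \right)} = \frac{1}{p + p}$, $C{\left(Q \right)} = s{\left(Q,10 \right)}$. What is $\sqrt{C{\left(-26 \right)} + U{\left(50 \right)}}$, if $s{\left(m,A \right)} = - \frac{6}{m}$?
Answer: $\frac{\sqrt{4069}}{130} \approx 0.49068$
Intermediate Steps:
$C{\left(Q \right)} = - \frac{6}{Q}$
$U{\left(p \right)} = \frac{1}{2 p}$
$\sqrt{C{\left(-26 \right)} + U{\left(50 \right)}} = \sqrt{- \frac{6}{-26} + \frac{1}{2 \cdot 50}} = \sqrt{\left(-6\right) \left(- \frac{1}{26}\right) + \frac{1}{2} \cdot \frac{1}{50}} = \sqrt{\frac{3}{13} + \frac{1}{100}} = \sqrt{\frac{313}{1300}} = \frac{\sqrt{4069}}{130}$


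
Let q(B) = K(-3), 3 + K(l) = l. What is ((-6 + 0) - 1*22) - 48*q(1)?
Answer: 260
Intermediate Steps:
K(l) = -3 + l
q(B) = -6 (q(B) = -3 - 3 = -6)
((-6 + 0) - 1*22) - 48*q(1) = ((-6 + 0) - 1*22) - 48*(-6) = (-6 - 22) + 288 = -28 + 288 = 260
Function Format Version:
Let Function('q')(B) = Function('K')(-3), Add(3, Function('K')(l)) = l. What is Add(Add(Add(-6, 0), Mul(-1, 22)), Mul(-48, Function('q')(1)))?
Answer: 260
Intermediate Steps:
Function('K')(l) = Add(-3, l)
Function('q')(B) = -6 (Function('q')(B) = Add(-3, -3) = -6)
Add(Add(Add(-6, 0), Mul(-1, 22)), Mul(-48, Function('q')(1))) = Add(Add(Add(-6, 0), Mul(-1, 22)), Mul(-48, -6)) = Add(Add(-6, -22), 288) = Add(-28, 288) = 260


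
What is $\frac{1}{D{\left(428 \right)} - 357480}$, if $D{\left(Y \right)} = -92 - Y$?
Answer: $- \frac{1}{358000} \approx -2.7933 \cdot 10^{-6}$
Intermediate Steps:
$\frac{1}{D{\left(428 \right)} - 357480} = \frac{1}{\left(-92 - 428\right) - 357480} = \frac{1}{-520 - 357480} = \frac{1}{-358000} = - \frac{1}{358000}$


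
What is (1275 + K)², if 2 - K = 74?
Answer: 1447209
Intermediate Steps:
K = -72 (K = 2 - 1*74 = 2 - 74 = -72)
(1275 + K)² = (1275 - 72)² = 1203² = 1447209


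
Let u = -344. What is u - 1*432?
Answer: -776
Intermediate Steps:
u - 1*432 = -344 - 1*432 = -344 - 432 = -776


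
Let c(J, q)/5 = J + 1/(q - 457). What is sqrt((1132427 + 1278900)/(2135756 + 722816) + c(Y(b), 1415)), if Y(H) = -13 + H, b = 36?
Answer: sqrt(54300109133460629951)/684627994 ≈ 10.763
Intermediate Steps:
c(J, q) = 5*J + 5/(-457 + q) (c(J, q) = 5*(J + 1/(q - 457)) = 5*(J + 1/(-457 + q)) = 5*J + 5/(-457 + q))
sqrt((1132427 + 1278900)/(2135756 + 722816) + c(Y(b), 1415)) = sqrt((1132427 + 1278900)/(2135756 + 722816) + 5*(1 - 457*(-13 + 36) + (-13 + 36)*1415)/(-457 + 1415)) = sqrt(2411327/2858572 + 5*(1 - 457*23 + 23*1415)/958) = sqrt(2411327*(1/2858572) + 5*(1/958)*(1 - 10511 + 32545)) = sqrt(2411327/2858572 + 5*(1/958)*22035) = sqrt(2411327/2858572 + 110175/958) = sqrt(158626610683/1369255988) = sqrt(54300109133460629951)/684627994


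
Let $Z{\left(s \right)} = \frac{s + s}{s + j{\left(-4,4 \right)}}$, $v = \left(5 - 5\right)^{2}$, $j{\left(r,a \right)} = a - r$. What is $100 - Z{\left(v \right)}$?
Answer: $100$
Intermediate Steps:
$v = 0$ ($v = 0^{2} = 0$)
$Z{\left(s \right)} = \frac{2 s}{8 + s}$ ($Z{\left(s \right)} = \frac{s + s}{s + \left(4 - -4\right)} = \frac{2 s}{s + \left(4 + 4\right)} = \frac{2 s}{s + 8} = \frac{2 s}{8 + s}$)
$100 - Z{\left(v \right)} = 100 - 2 \cdot 0 \frac{1}{8 + 0} = 100 - 2 \cdot 0 \cdot \frac{1}{8} = 100 - 0 = 100 + 0 = 100$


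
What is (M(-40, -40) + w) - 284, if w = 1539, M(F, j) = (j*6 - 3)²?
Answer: 60304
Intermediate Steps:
M(F, j) = (-3 + 6*j)² (M(F, j) = (6*j - 3)² = (-3 + 6*j)²)
(M(-40, -40) + w) - 284 = (9*(-1 + 2*(-40))² + 1539) - 284 = (9*(-1 - 80)² + 1539) - 284 = (9*(-81)² + 1539) - 284 = (9*6561 + 1539) - 284 = (59049 + 1539) - 284 = 60588 - 284 = 60304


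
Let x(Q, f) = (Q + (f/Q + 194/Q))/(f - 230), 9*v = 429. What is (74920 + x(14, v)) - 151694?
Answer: -587936605/7658 ≈ -76774.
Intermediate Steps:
v = 143/3 (v = (⅑)*429 = 143/3 ≈ 47.667)
x(Q, f) = (Q + 194/Q + f/Q)/(-230 + f) (x(Q, f) = (Q + (194/Q + f/Q))/(-230 + f) = (Q + 194/Q + f/Q)/(-230 + f))
(74920 + x(14, v)) - 151694 = (74920 + (194 + 143/3 + 14²)/(14*(-230 + 143/3))) - 151694 = (74920 + (194 + 143/3 + 196)/(14*(-547/3))) - 151694 = (74920 + (1/14)*(-3/547)*(1313/3)) - 151694 = (74920 - 1313/7658) - 151694 = 573736047/7658 - 151694 = -587936605/7658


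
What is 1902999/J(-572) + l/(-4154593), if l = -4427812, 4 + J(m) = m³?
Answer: 273585172490739/259176324104812 ≈ 1.0556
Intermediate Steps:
J(m) = -4 + m³
1902999/J(-572) + l/(-4154593) = 1902999/(-4 + (-572)³) - 4427812/(-4154593) = 1902999/(-4 - 187149248) - 4427812*(-1/4154593) = 1902999/(-187149252) + 4427812/4154593 = 1902999*(-1/187149252) + 4427812/4154593 = -634333/62383084 + 4427812/4154593 = 273585172490739/259176324104812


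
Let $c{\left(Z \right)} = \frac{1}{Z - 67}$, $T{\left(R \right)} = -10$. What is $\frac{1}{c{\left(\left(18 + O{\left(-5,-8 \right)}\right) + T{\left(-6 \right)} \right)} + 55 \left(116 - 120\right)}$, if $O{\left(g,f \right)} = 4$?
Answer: $- \frac{55}{12101} \approx -0.0045451$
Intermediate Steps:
$c{\left(Z \right)} = \frac{1}{-67 + Z}$
$\frac{1}{c{\left(\left(18 + O{\left(-5,-8 \right)}\right) + T{\left(-6 \right)} \right)} + 55 \left(116 - 120\right)} = \frac{1}{\frac{1}{-67 + \left(\left(18 + 4\right) - 10\right)} + 55 \left(116 - 120\right)} = \frac{1}{\frac{1}{-67 + \left(22 - 10\right)} + 55 \left(-4\right)} = \frac{1}{\frac{1}{-67 + 12} - 220} = \frac{1}{\frac{1}{-55} - 220} = \frac{1}{- \frac{1}{55} - 220} = \frac{1}{- \frac{12101}{55}} = - \frac{55}{12101}$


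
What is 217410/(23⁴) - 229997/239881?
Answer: -12210062267/67128538921 ≈ -0.18189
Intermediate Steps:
217410/(23⁴) - 229997/239881 = 217410/279841 - 229997*1/239881 = 217410*(1/279841) - 229997/239881 = 217410/279841 - 229997/239881 = -12210062267/67128538921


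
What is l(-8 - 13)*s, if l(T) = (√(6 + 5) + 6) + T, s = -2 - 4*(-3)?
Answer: -150 + 10*√11 ≈ -116.83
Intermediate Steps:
s = 10 (s = -2 + 12 = 10)
l(T) = 6 + T + √11 (l(T) = (√11 + 6) + T = (6 + √11) + T = 6 + T + √11)
l(-8 - 13)*s = (6 + (-8 - 13) + √11)*10 = (6 - 21 + √11)*10 = (-15 + √11)*10 = -150 + 10*√11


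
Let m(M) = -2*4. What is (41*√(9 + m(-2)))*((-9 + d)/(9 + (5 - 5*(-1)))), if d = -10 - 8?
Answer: -1107/19 ≈ -58.263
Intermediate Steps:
d = -18
m(M) = -8
(41*√(9 + m(-2)))*((-9 + d)/(9 + (5 - 5*(-1)))) = (41*√(9 - 8))*((-9 - 18)/(9 + (5 - 5*(-1)))) = (41*√1)*(-27/(9 + (5 + 5))) = (41*1)*(-27/(9 + 10)) = 41*(-27/19) = -1107/19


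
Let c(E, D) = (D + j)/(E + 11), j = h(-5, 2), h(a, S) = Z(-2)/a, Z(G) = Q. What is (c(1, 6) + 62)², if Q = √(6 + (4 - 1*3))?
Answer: (3750 - √7)²/3600 ≈ 3900.7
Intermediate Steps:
Q = √7 (Q = √(6 + (4 - 3)) = √(6 + 1) = √7 ≈ 2.6458)
Z(G) = √7
h(a, S) = √7/a
j = -√7/5 (j = √7/(-5) = √7*(-⅕) = -√7/5 ≈ -0.52915)
c(E, D) = (D - √7/5)/(11 + E) (c(E, D) = (D - √7/5)/(E + 11) = (D - √7/5)/(11 + E))
(c(1, 6) + 62)² = ((6 - √7/5)/(11 + 1) + 62)² = ((6 - √7/5)/12 + 62)² = ((½ - √7/60) + 62)² = (125/2 - √7/60)²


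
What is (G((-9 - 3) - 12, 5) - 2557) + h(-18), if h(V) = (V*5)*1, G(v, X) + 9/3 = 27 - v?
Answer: -2599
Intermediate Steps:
G(v, X) = 24 - v (G(v, X) = -3 + (27 - v) = 24 - v)
h(V) = 5*V (h(V) = (5*V)*1 = 5*V)
(G((-9 - 3) - 12, 5) - 2557) + h(-18) = ((24 - ((-9 - 3) - 12)) - 2557) + 5*(-18) = ((24 - (-12 - 12)) - 2557) - 90 = ((24 - 1*(-24)) - 2557) - 90 = ((24 + 24) - 2557) - 90 = (48 - 2557) - 90 = -2509 - 90 = -2599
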